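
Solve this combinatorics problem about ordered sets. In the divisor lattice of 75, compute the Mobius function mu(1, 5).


In a divisor lattice, mu(a,b) = mu(b/a) where mu is the classical Mobius function.
b/a = 5/1 = 5
Prime factorization of 5: primes [5]
5 is squarefree with 1 prime factor(s), so mu(5) = (-1)^1 = -1


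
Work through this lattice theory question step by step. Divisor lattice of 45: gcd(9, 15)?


Meet=gcd.
gcd(9,15)=3


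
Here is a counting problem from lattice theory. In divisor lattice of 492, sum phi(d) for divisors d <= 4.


Divisors of 492 up to 4: [1, 2, 3, 4]
phi values: [1, 1, 2, 2]
Sum = 6


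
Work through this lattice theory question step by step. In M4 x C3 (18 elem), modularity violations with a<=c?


Modular law: if a <= c then a v (b ^ c) = (a v b) ^ c.
Check all triples (a,b,c) with a <= c among 18 elements.
This lattice is modular (diamonds M_m and their chain-products are modular).
Total violating triples: 0


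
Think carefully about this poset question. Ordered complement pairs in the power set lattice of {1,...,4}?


Complement pair (a,b): a meet b = bottom, a join b = top.
Here: A intersect B = {} and A union B = {1,...,4}.
Pairs found: ({},{1,2,3,4}), ({1},{2,3,4}), ({2},{1,3,4}), ({3},{1,2,4}), ... (12 more)
Total ordered pairs: 16


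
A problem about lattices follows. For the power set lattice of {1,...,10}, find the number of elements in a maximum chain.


A chain is a totally ordered subset; we count the number of elements in a maximum chain.
Compute, for each element x, the size of the longest chain ending at x:
  {}: 1
  {1}: 2
  {2}: 2
  {3}: 2
  {4}: 2
  {5}: 2
  ...
A maximum chain: {} < {1} < {1,2} < {1,2,3} < {1,2,3,4} < {1,2,3,4,5} < {1,2,3,4,5,6} < {1,2,3,4,5,6,7} < {1,2,3,4,5,6,7,8} < {1,2,3,4,5,6,7,8,9} < {1,2,3,4,5,6,7,8,9,10}
Number of elements in the longest chain: 11


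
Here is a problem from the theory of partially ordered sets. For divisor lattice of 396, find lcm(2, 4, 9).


In a divisor lattice, join = lcm (least common multiple).
Compute lcm iteratively: start with first element, then lcm(current, next).
Elements: [2, 4, 9]
lcm(2,4) = 4
lcm(4,9) = 36
Final lcm = 36


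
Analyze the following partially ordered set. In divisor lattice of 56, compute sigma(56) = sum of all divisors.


sigma(n) = sum of divisors.
Divisors of 56: [1, 2, 4, 7, 8, 14, 28, 56]
Sum = 120


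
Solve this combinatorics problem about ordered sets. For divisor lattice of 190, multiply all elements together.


Divisors of 190: [1, 2, 5, 10, 19, 38, 95, 190]
Product = n^(d(n)/2) = 190^(8/2)
Product = 1303210000


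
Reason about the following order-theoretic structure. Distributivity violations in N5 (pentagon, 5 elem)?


Distributive law: a ^ (b v c) = (a ^ b) v (a ^ c).
Check all 5^3 = 125 ordered triples (a,b,c).
  e.g. a=b, b=a, c=c: lhs=b != rhs=a
  e.g. a=b, b=c, c=a: lhs=b != rhs=a
Total violating triples: 2


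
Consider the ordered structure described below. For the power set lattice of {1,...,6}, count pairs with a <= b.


The order relation is {(a,b) : a <= b}, reflexive so it includes (a,a).
Examples: ({},{}), ({},{1,2}), ({},{1,2,3}), ({},{1,2,3,4}), ({},{1,2,3,4,5}), ...
Total ordered pairs: 729


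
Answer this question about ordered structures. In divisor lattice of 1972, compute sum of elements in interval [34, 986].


Interval [34,986] in divisors of 1972: [34, 986]
Sum = 1020


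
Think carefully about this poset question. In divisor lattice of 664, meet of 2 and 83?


In a divisor lattice, meet = gcd (greatest common divisor).
By Euclidean algorithm or factoring: gcd(2,83) = 1


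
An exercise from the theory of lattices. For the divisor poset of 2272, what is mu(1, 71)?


In a divisor lattice, mu(a,b) = mu(b/a) where mu is the classical Mobius function.
b/a = 71/1 = 71
Prime factorization of 71: primes [71]
71 is squarefree with 1 prime factor(s), so mu(71) = (-1)^1 = -1


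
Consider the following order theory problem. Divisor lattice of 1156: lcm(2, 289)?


Join=lcm.
gcd(2,289)=1
lcm=578


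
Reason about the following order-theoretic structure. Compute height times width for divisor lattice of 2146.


Height = length of longest chain minus 1; width = size of largest antichain.
A maximum chain: 1 | 37 | 1073 | 2146  (height 3).
A maximum antichain: {2, 29, 37}  (width 3).
Product = 3 * 3 = 9


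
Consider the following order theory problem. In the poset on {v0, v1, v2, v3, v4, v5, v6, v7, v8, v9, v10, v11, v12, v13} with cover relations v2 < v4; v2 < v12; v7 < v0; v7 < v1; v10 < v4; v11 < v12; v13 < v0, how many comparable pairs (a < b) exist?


A comparable pair {a,b} has a < b or b < a in the order.
Count unordered pairs where one element is strictly below the other.
Examples: {v0,v7}, {v0,v13}, {v1,v7}, {v2,v4}, ...
Total comparable pairs: 7


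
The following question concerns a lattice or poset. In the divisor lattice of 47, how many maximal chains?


A maximal chain goes from the minimum element to a maximal element via cover relations.
Counting all min-to-max paths in the cover graph.
Total maximal chains: 1


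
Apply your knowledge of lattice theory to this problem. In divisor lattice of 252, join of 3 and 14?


In a divisor lattice, join = lcm (least common multiple).
gcd(3,14) = 1
lcm(3,14) = 3*14/gcd = 42/1 = 42


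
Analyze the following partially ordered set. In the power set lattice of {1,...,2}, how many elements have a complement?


An element a is complemented if some b has a meet b = bottom, a join b = top.
every subset A has complement S\A, so all elements are complemented.
Complemented elements: {}, {1}, {2}, {1,2}
Count: 4


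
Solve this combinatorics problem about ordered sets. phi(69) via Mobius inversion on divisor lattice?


phi(n) = n * prod_{p|n} (1 - 1/p).
Prime divisors of 69: [3, 23]
phi(69) = 69 * (1 - 1/3) * (1 - 1/23)
phi(69) = 44


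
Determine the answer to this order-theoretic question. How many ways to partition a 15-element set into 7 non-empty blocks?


S(n,k) = k*S(n-1,k) + S(n-1,k-1).
S(14,7) = 49329280, S(14,6) = 63436373
S(15,7) = 7*49329280 + 63436373 = 345304960 + 63436373
S(15,7) = 408741333


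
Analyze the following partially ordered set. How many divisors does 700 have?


Divisors of 700: [1, 2, 4, 5, 7, 10, 14, 20, 25, 28, 35, 50, 70, 100, 140, 175, 350, 700]
Count: 18


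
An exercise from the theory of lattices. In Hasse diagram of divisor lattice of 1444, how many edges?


A cover relation a -< b holds when a < b with no c strictly between.
Cover relations:
  1 -< 2
  1 -< 19
  2 -< 4
  2 -< 38
  4 -< 76
  19 -< 38
  19 -< 361
  38 -< 76
  ...4 more
Total: 12


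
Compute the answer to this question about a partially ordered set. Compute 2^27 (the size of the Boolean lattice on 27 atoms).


Power set = 2^n.
2^27 = 134217728


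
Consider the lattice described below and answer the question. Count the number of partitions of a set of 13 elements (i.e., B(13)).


B(n) = number of set partitions of an n-element set.
B(n) satisfies the recurrence: B(n+1) = sum_k C(n,k)*B(k).
B(13) = 27644437


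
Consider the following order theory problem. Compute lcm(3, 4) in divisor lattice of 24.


In a divisor lattice, join = lcm (least common multiple).
gcd(3,4) = 1
lcm(3,4) = 3*4/gcd = 12/1 = 12


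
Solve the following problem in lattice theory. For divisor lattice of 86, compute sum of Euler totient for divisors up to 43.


Divisors of 86 up to 43: [1, 2, 43]
phi values: [1, 1, 42]
Sum = 44


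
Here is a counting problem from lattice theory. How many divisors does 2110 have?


Divisors of 2110: [1, 2, 5, 10, 211, 422, 1055, 2110]
Count: 8


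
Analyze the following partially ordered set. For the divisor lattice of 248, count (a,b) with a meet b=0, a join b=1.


Complement pair (a,b): a meet b = bottom, a join b = top.
Here: gcd(a,b)=1 and lcm(a,b)=248, i.e. a*b=248 with a,b coprime.
Pairs found: (1,248), (8,31), (31,8), (248,1)
Total ordered pairs: 4


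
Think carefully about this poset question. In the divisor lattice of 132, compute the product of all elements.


Divisors of 132: [1, 2, 3, 4, 6, 11, 12, 22, 33, 44, 66, 132]
Product = n^(d(n)/2) = 132^(12/2)
Product = 5289852801024


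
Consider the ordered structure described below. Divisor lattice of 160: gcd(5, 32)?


Meet=gcd.
gcd(5,32)=1


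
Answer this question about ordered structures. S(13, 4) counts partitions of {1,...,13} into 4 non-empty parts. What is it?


S(n,k) = k*S(n-1,k) + S(n-1,k-1).
S(12,4) = 611501, S(12,3) = 86526
S(13,4) = 4*611501 + 86526 = 2446004 + 86526
S(13,4) = 2532530


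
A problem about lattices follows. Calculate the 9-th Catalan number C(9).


C(n) = C(2n, n) / (n+1).
C(18, 9) = 48620
C(9) = 48620 / 10 = 4862


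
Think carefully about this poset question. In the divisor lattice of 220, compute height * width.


Height = length of longest chain minus 1; width = size of largest antichain.
A maximum chain: 1 | 11 | 55 | 110 | 220  (height 4).
A maximum antichain: {4, 10, 22, 55}  (width 4).
Product = 4 * 4 = 16


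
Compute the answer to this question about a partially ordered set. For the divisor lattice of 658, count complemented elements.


An element a is complemented if some b has a meet b = bottom, a join b = top.
a is complemented iff gcd(a, n/a)=1, i.e. a is a unitary divisor of 658.
Complemented elements: 1, 2, 7, 14, 47, 94, ... (2 more)
Count: 8


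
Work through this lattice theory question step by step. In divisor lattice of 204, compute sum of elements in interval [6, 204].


Interval [6,204] in divisors of 204: [6, 12, 102, 204]
Sum = 324


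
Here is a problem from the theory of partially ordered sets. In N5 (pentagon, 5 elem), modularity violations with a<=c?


Modular law: if a <= c then a v (b ^ c) = (a v b) ^ c.
Check all triples (a,b,c) with a <= c among 5 elements.
  e.g. a=a, b=c, c=b: lhs=a != rhs=b
Total violating triples: 1


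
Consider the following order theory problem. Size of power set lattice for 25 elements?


Power set = 2^n.
2^25 = 33554432


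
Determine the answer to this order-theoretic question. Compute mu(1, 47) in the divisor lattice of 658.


In a divisor lattice, mu(a,b) = mu(b/a) where mu is the classical Mobius function.
b/a = 47/1 = 47
Prime factorization of 47: primes [47]
47 is squarefree with 1 prime factor(s), so mu(47) = (-1)^1 = -1


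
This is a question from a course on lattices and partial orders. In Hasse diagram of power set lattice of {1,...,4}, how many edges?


A cover relation a -< b holds when a < b with no c strictly between.
Cover relations:
  {} -< {1}
  {} -< {2}
  {} -< {3}
  {} -< {4}
  {1} -< {1,2}
  {1} -< {1,3}
  {1} -< {1,4}
  {2} -< {1,2}
  ...24 more
Total: 32


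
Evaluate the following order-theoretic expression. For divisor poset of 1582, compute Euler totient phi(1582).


phi(n) = n * prod_{p|n} (1 - 1/p).
Prime divisors of 1582: [2, 7, 113]
phi(1582) = 1582 * (1 - 1/2) * (1 - 1/7) * (1 - 1/113)
phi(1582) = 672


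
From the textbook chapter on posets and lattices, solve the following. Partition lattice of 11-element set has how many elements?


B(n) = number of set partitions of an n-element set.
B(n) satisfies the recurrence: B(n+1) = sum_k C(n,k)*B(k).
B(11) = 678570


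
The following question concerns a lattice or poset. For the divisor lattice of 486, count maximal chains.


A maximal chain goes from the minimum element to a maximal element via cover relations.
Counting all min-to-max paths in the cover graph.
Total maximal chains: 6


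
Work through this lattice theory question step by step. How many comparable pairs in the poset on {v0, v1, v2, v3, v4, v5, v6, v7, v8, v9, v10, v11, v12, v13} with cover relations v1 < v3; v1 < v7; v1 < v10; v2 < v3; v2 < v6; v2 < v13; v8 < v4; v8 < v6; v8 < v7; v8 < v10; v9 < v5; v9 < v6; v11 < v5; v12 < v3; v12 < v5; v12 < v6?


A comparable pair {a,b} has a < b or b < a in the order.
Count unordered pairs where one element is strictly below the other.
Examples: {v1,v3}, {v1,v7}, {v1,v10}, {v2,v3}, ...
Total comparable pairs: 16


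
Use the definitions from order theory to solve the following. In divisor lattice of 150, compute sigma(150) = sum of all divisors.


sigma(n) = sum of divisors.
Divisors of 150: [1, 2, 3, 5, 6, 10, 15, 25, 30, 50, 75, 150]
Sum = 372


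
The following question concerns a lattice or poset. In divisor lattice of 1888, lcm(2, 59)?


Join=lcm.
gcd(2,59)=1
lcm=118


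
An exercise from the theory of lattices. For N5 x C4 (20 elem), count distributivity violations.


Distributive law: a ^ (b v c) = (a ^ b) v (a ^ c).
Check all 20^3 = 8000 ordered triples (a,b,c).
  e.g. a=(b,0), b=(a,0), c=(c,0): lhs=(b,0) != rhs=(a,0)
  e.g. a=(b,0), b=(a,0), c=(c,1): lhs=(b,0) != rhs=(a,0)
Total violating triples: 128


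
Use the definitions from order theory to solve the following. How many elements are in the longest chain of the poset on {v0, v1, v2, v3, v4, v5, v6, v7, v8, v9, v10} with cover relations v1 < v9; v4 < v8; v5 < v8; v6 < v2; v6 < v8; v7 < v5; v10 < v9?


A chain is a totally ordered subset; we count the number of elements in a maximum chain.
Compute, for each element x, the size of the longest chain ending at x:
  v0: 1
  v1: 1
  v3: 1
  v4: 1
  v6: 1
  v7: 1
  ...
A maximum chain: v7 < v5 < v8
Number of elements in the longest chain: 3


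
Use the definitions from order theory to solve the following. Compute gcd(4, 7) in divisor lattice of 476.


In a divisor lattice, meet = gcd (greatest common divisor).
By Euclidean algorithm or factoring: gcd(4,7) = 1


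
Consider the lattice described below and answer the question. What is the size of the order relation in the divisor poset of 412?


The order relation is {(a,b) : a <= b}, reflexive so it includes (a,a).
Examples: (1,1), (1,103), (1,2), (1,206), (1,4), ...
Total ordered pairs: 18


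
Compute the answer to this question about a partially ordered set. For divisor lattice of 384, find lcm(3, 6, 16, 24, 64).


In a divisor lattice, join = lcm (least common multiple).
Compute lcm iteratively: start with first element, then lcm(current, next).
Elements: [3, 6, 16, 24, 64]
lcm(3,6) = 6
lcm(6,16) = 48
lcm(48,24) = 48
lcm(48,64) = 192
Final lcm = 192


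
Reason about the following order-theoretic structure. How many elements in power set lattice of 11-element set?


Power set = 2^n.
2^11 = 2048


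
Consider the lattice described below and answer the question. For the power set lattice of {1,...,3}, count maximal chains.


A maximal chain goes from the minimum element to a maximal element via cover relations.
Counting all min-to-max paths in the cover graph.
Total maximal chains: 6


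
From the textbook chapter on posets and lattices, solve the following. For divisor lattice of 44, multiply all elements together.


Divisors of 44: [1, 2, 4, 11, 22, 44]
Product = n^(d(n)/2) = 44^(6/2)
Product = 85184


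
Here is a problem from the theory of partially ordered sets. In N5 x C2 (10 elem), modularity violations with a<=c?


Modular law: if a <= c then a v (b ^ c) = (a v b) ^ c.
Check all triples (a,b,c) with a <= c among 10 elements.
  e.g. a=(a,0), b=(c,0), c=(b,0): lhs=(a,0) != rhs=(b,0)
  e.g. a=(a,0), b=(c,1), c=(b,0): lhs=(a,0) != rhs=(b,0)
Total violating triples: 6


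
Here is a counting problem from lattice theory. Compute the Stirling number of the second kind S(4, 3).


S(n,k) = k*S(n-1,k) + S(n-1,k-1).
S(3,3) = 1, S(3,2) = 3
S(4,3) = 3*1 + 3 = 3 + 3
S(4,3) = 6


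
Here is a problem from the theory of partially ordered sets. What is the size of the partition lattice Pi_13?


B(n) = number of set partitions of an n-element set.
B(n) satisfies the recurrence: B(n+1) = sum_k C(n,k)*B(k).
B(13) = 27644437


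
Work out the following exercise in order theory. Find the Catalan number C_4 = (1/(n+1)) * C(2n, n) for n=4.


C(n) = C(2n, n) / (n+1).
C(8, 4) = 70
C(4) = 70 / 5 = 14


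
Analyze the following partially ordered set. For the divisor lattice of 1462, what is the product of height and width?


Height = length of longest chain minus 1; width = size of largest antichain.
A maximum chain: 1 | 43 | 731 | 1462  (height 3).
A maximum antichain: {2, 17, 43}  (width 3).
Product = 3 * 3 = 9


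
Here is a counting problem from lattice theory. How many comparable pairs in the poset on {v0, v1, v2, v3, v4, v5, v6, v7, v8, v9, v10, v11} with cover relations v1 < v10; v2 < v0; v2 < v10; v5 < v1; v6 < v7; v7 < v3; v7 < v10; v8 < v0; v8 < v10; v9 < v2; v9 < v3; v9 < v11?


A comparable pair {a,b} has a < b or b < a in the order.
Count unordered pairs where one element is strictly below the other.
Examples: {v0,v2}, {v0,v8}, {v0,v9}, {v1,v5}, ...
Total comparable pairs: 17


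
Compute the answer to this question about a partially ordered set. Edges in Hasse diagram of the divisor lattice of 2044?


A cover relation a -< b holds when a < b with no c strictly between.
Cover relations:
  1 -< 2
  1 -< 7
  1 -< 73
  2 -< 4
  2 -< 14
  2 -< 146
  4 -< 28
  4 -< 292
  ...12 more
Total: 20


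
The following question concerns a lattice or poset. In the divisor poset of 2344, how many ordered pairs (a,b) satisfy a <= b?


The order relation is {(a,b) : a <= b}, reflexive so it includes (a,a).
Examples: (1,1), (1,1172), (1,2), (1,2344), (1,293), ...
Total ordered pairs: 30


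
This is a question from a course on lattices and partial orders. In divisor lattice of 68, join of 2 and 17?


In a divisor lattice, join = lcm (least common multiple).
gcd(2,17) = 1
lcm(2,17) = 2*17/gcd = 34/1 = 34


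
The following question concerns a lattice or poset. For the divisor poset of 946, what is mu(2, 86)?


In a divisor lattice, mu(a,b) = mu(b/a) where mu is the classical Mobius function.
b/a = 86/2 = 43
Prime factorization of 43: primes [43]
43 is squarefree with 1 prime factor(s), so mu(43) = (-1)^1 = -1


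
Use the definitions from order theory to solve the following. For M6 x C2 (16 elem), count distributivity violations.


Distributive law: a ^ (b v c) = (a ^ b) v (a ^ c).
Check all 16^3 = 4096 ordered triples (a,b,c).
  e.g. a=(a1,0), b=(a2,0), c=(a3,0): lhs=(a1,0) != rhs=(0,0)
  e.g. a=(a1,0), b=(a2,0), c=(a3,1): lhs=(a1,0) != rhs=(0,0)
Total violating triples: 960


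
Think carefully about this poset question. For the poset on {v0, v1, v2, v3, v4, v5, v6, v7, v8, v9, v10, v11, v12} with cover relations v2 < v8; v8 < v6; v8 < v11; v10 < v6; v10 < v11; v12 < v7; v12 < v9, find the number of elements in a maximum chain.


A chain is a totally ordered subset; we count the number of elements in a maximum chain.
Compute, for each element x, the size of the longest chain ending at x:
  v0: 1
  v1: 1
  v2: 1
  v3: 1
  v4: 1
  v5: 1
  ...
A maximum chain: v2 < v8 < v6
Number of elements in the longest chain: 3


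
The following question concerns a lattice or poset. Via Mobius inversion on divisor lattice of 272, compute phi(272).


phi(n) = n * prod_{p|n} (1 - 1/p).
Prime divisors of 272: [2, 17]
phi(272) = 272 * (1 - 1/2) * (1 - 1/17)
phi(272) = 128


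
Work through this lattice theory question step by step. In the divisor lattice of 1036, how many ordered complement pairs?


Complement pair (a,b): a meet b = bottom, a join b = top.
Here: gcd(a,b)=1 and lcm(a,b)=1036, i.e. a*b=1036 with a,b coprime.
Pairs found: (1,1036), (4,259), (7,148), (28,37), ... (4 more)
Total ordered pairs: 8


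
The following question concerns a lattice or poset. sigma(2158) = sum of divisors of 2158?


sigma(n) = sum of divisors.
Divisors of 2158: [1, 2, 13, 26, 83, 166, 1079, 2158]
Sum = 3528


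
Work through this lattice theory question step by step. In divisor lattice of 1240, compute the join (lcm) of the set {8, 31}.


In a divisor lattice, join = lcm (least common multiple).
Compute lcm iteratively: start with first element, then lcm(current, next).
Elements: [8, 31]
lcm(8,31) = 248
Final lcm = 248


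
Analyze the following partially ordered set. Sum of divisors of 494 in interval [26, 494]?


Interval [26,494] in divisors of 494: [26, 494]
Sum = 520


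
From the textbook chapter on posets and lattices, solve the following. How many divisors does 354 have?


Divisors of 354: [1, 2, 3, 6, 59, 118, 177, 354]
Count: 8


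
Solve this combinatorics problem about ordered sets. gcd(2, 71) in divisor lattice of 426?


Meet=gcd.
gcd(2,71)=1


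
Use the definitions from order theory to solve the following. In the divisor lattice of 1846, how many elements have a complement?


An element a is complemented if some b has a meet b = bottom, a join b = top.
a is complemented iff gcd(a, n/a)=1, i.e. a is a unitary divisor of 1846.
Complemented elements: 1, 2, 13, 26, 71, 142, ... (2 more)
Count: 8


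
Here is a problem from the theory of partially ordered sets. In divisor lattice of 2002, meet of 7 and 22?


In a divisor lattice, meet = gcd (greatest common divisor).
By Euclidean algorithm or factoring: gcd(7,22) = 1


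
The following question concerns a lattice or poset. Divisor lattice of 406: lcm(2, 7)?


Join=lcm.
gcd(2,7)=1
lcm=14


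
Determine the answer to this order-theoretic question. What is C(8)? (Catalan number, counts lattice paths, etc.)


C(n) = C(2n, n) / (n+1).
C(16, 8) = 12870
C(8) = 12870 / 9 = 1430


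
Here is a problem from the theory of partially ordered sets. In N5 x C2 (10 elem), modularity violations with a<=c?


Modular law: if a <= c then a v (b ^ c) = (a v b) ^ c.
Check all triples (a,b,c) with a <= c among 10 elements.
  e.g. a=(a,0), b=(c,0), c=(b,0): lhs=(a,0) != rhs=(b,0)
  e.g. a=(a,0), b=(c,1), c=(b,0): lhs=(a,0) != rhs=(b,0)
Total violating triples: 6


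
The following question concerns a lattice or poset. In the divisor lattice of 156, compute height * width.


Height = length of longest chain minus 1; width = size of largest antichain.
A maximum chain: 1 | 13 | 39 | 78 | 156  (height 4).
A maximum antichain: {4, 6, 26, 39}  (width 4).
Product = 4 * 4 = 16


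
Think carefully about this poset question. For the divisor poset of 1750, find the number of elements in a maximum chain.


A chain is a totally ordered subset; we count the number of elements in a maximum chain.
Compute, for each element x, the size of the longest chain ending at x:
  1: 1
  2: 2
  5: 2
  7: 2
  25: 3
  10: 3
  ...
A maximum chain: 1 < 2 < 10 < 50 < 250 < 1750
Number of elements in the longest chain: 6


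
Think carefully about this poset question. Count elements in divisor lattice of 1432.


Divisors of 1432: [1, 2, 4, 8, 179, 358, 716, 1432]
Count: 8


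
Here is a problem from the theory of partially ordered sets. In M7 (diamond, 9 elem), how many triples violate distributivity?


Distributive law: a ^ (b v c) = (a ^ b) v (a ^ c).
Check all 9^3 = 729 ordered triples (a,b,c).
  e.g. a=a1, b=a2, c=a3: lhs=a1 != rhs=0
  e.g. a=a1, b=a2, c=a4: lhs=a1 != rhs=0
Total violating triples: 210


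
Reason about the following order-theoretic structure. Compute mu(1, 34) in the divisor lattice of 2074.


In a divisor lattice, mu(a,b) = mu(b/a) where mu is the classical Mobius function.
b/a = 34/1 = 34
Prime factorization of 34: primes [2, 17]
34 is squarefree with 2 prime factor(s), so mu(34) = (-1)^2 = 1


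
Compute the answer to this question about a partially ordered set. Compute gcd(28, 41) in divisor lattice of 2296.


In a divisor lattice, meet = gcd (greatest common divisor).
By Euclidean algorithm or factoring: gcd(28,41) = 1


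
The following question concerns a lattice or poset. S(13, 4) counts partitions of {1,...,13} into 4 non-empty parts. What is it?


S(n,k) = k*S(n-1,k) + S(n-1,k-1).
S(12,4) = 611501, S(12,3) = 86526
S(13,4) = 4*611501 + 86526 = 2446004 + 86526
S(13,4) = 2532530


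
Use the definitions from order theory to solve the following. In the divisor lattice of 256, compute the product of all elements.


Divisors of 256: [1, 2, 4, 8, 16, 32, 64, 128, 256]
Product = n^(d(n)/2) = 256^(9/2)
Product = 68719476736


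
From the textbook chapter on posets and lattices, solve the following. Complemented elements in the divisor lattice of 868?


An element a is complemented if some b has a meet b = bottom, a join b = top.
a is complemented iff gcd(a, n/a)=1, i.e. a is a unitary divisor of 868.
Complemented elements: 1, 4, 7, 28, 31, 124, ... (2 more)
Count: 8


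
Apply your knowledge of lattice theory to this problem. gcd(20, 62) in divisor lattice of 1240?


Meet=gcd.
gcd(20,62)=2


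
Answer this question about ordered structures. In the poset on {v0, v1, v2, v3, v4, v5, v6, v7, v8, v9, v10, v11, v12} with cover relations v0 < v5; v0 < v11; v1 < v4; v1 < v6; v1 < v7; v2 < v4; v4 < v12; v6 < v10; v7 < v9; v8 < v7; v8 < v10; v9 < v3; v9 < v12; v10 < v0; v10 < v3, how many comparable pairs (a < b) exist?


A comparable pair {a,b} has a < b or b < a in the order.
Count unordered pairs where one element is strictly below the other.
Examples: {v0,v1}, {v0,v5}, {v0,v6}, {v0,v8}, ...
Total comparable pairs: 37


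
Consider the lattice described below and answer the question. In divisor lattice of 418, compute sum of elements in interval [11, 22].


Interval [11,22] in divisors of 418: [11, 22]
Sum = 33


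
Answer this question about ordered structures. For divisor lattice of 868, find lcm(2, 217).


In a divisor lattice, join = lcm (least common multiple).
Compute lcm iteratively: start with first element, then lcm(current, next).
Elements: [2, 217]
lcm(2,217) = 434
Final lcm = 434


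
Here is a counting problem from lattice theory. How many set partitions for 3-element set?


B(n) = number of set partitions of an n-element set.
B(n) satisfies the recurrence: B(n+1) = sum_k C(n,k)*B(k).
B(3) = 5


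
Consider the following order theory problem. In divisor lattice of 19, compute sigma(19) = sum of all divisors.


sigma(n) = sum of divisors.
Divisors of 19: [1, 19]
Sum = 20


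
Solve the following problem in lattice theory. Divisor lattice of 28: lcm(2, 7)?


Join=lcm.
gcd(2,7)=1
lcm=14


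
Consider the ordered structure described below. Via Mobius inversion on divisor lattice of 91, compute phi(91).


phi(n) = n * prod_{p|n} (1 - 1/p).
Prime divisors of 91: [7, 13]
phi(91) = 91 * (1 - 1/7) * (1 - 1/13)
phi(91) = 72


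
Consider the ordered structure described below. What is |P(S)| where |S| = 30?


Power set = 2^n.
2^30 = 1073741824


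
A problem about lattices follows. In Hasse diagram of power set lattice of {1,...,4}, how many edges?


A cover relation a -< b holds when a < b with no c strictly between.
Cover relations:
  {} -< {1}
  {} -< {2}
  {} -< {3}
  {} -< {4}
  {1} -< {1,2}
  {1} -< {1,3}
  {1} -< {1,4}
  {2} -< {1,2}
  ...24 more
Total: 32


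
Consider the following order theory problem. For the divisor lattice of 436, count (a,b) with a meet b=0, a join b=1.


Complement pair (a,b): a meet b = bottom, a join b = top.
Here: gcd(a,b)=1 and lcm(a,b)=436, i.e. a*b=436 with a,b coprime.
Pairs found: (1,436), (4,109), (109,4), (436,1)
Total ordered pairs: 4


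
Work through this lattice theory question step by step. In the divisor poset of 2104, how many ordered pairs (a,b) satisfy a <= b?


The order relation is {(a,b) : a <= b}, reflexive so it includes (a,a).
Examples: (1,1), (1,1052), (1,2), (1,2104), (1,263), ...
Total ordered pairs: 30


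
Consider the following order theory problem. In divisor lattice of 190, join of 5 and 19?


In a divisor lattice, join = lcm (least common multiple).
gcd(5,19) = 1
lcm(5,19) = 5*19/gcd = 95/1 = 95


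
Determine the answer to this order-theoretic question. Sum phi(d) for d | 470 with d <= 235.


Divisors of 470 up to 235: [1, 2, 5, 10, 47, 94, 235]
phi values: [1, 1, 4, 4, 46, 46, 184]
Sum = 286


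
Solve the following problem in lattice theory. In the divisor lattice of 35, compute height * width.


Height = length of longest chain minus 1; width = size of largest antichain.
A maximum chain: 1 | 7 | 35  (height 2).
A maximum antichain: {5, 7}  (width 2).
Product = 2 * 2 = 4


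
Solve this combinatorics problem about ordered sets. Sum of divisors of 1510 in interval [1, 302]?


Interval [1,302] in divisors of 1510: [1, 2, 151, 302]
Sum = 456


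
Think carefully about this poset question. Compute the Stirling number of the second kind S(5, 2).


S(n,k) = k*S(n-1,k) + S(n-1,k-1).
S(4,2) = 7, S(4,1) = 1
S(5,2) = 2*7 + 1 = 14 + 1
S(5,2) = 15


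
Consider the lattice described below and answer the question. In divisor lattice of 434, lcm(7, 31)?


Join=lcm.
gcd(7,31)=1
lcm=217


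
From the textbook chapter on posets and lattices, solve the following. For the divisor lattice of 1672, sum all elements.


sigma(n) = sum of divisors.
Divisors of 1672: [1, 2, 4, 8, 11, 19, 22, 38, 44, 76, 88, 152, 209, 418, 836, 1672]
Sum = 3600


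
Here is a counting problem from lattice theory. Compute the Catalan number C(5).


C(n) = C(2n, n) / (n+1).
C(10, 5) = 252
C(5) = 252 / 6 = 42


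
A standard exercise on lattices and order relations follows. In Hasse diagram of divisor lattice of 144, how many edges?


A cover relation a -< b holds when a < b with no c strictly between.
Cover relations:
  1 -< 2
  1 -< 3
  2 -< 4
  2 -< 6
  3 -< 6
  3 -< 9
  4 -< 8
  4 -< 12
  ...14 more
Total: 22


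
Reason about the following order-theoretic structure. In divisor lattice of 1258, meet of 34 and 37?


In a divisor lattice, meet = gcd (greatest common divisor).
By Euclidean algorithm or factoring: gcd(34,37) = 1


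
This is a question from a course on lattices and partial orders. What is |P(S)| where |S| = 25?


Power set = 2^n.
2^25 = 33554432


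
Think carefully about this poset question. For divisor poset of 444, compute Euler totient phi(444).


phi(n) = n * prod_{p|n} (1 - 1/p).
Prime divisors of 444: [2, 3, 37]
phi(444) = 444 * (1 - 1/2) * (1 - 1/3) * (1 - 1/37)
phi(444) = 144


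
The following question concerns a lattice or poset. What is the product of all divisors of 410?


Divisors of 410: [1, 2, 5, 10, 41, 82, 205, 410]
Product = n^(d(n)/2) = 410^(8/2)
Product = 28257610000


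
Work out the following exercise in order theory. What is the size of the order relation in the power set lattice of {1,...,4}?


The order relation is {(a,b) : a <= b}, reflexive so it includes (a,a).
Examples: ({},{}), ({},{1,2}), ({},{1,2,3}), ({},{1,2,3,4}), ({},{1,2,4}), ...
Total ordered pairs: 81


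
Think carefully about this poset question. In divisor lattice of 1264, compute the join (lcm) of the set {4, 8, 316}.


In a divisor lattice, join = lcm (least common multiple).
Compute lcm iteratively: start with first element, then lcm(current, next).
Elements: [4, 8, 316]
lcm(4,8) = 8
lcm(8,316) = 632
Final lcm = 632


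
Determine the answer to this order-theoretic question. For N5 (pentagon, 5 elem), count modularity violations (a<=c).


Modular law: if a <= c then a v (b ^ c) = (a v b) ^ c.
Check all triples (a,b,c) with a <= c among 5 elements.
  e.g. a=a, b=c, c=b: lhs=a != rhs=b
Total violating triples: 1


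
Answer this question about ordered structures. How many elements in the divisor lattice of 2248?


Divisors of 2248: [1, 2, 4, 8, 281, 562, 1124, 2248]
Count: 8


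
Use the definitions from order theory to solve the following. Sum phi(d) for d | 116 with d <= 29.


Divisors of 116 up to 29: [1, 2, 4, 29]
phi values: [1, 1, 2, 28]
Sum = 32


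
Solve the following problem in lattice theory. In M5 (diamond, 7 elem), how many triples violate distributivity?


Distributive law: a ^ (b v c) = (a ^ b) v (a ^ c).
Check all 7^3 = 343 ordered triples (a,b,c).
  e.g. a=a1, b=a2, c=a3: lhs=a1 != rhs=0
  e.g. a=a1, b=a2, c=a4: lhs=a1 != rhs=0
Total violating triples: 60


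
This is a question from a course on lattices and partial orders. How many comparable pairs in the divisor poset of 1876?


A comparable pair {a,b} has a < b or b < a in the order.
Count unordered pairs where one element is strictly below the other.
Examples: {1,2}, {1,4}, {1,7}, {1,14}, ...
Total comparable pairs: 42


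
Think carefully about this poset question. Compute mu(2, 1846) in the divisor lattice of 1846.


In a divisor lattice, mu(a,b) = mu(b/a) where mu is the classical Mobius function.
b/a = 1846/2 = 923
Prime factorization of 923: primes [13, 71]
923 is squarefree with 2 prime factor(s), so mu(923) = (-1)^2 = 1


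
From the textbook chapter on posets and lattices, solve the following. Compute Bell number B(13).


B(n) = number of set partitions of an n-element set.
B(n) satisfies the recurrence: B(n+1) = sum_k C(n,k)*B(k).
B(13) = 27644437


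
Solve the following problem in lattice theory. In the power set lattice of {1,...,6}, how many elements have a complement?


An element a is complemented if some b has a meet b = bottom, a join b = top.
every subset A has complement S\A, so all elements are complemented.
Complemented elements: {}, {1}, {2}, {3}, {4}, {5}, ... (58 more)
Count: 64


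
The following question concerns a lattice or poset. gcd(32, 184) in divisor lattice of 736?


Meet=gcd.
gcd(32,184)=8


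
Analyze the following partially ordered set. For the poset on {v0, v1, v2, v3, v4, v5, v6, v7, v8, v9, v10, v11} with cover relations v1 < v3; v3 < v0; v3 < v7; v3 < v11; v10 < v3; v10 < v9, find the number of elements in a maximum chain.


A chain is a totally ordered subset; we count the number of elements in a maximum chain.
Compute, for each element x, the size of the longest chain ending at x:
  v1: 1
  v2: 1
  v4: 1
  v5: 1
  v6: 1
  v8: 1
  ...
A maximum chain: v1 < v3 < v0
Number of elements in the longest chain: 3


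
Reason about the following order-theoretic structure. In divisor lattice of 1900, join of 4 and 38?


In a divisor lattice, join = lcm (least common multiple).
gcd(4,38) = 2
lcm(4,38) = 4*38/gcd = 152/2 = 76


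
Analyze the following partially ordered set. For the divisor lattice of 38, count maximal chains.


A maximal chain goes from the minimum element to a maximal element via cover relations.
Counting all min-to-max paths in the cover graph.
Total maximal chains: 2


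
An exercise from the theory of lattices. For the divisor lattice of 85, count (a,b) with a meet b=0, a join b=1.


Complement pair (a,b): a meet b = bottom, a join b = top.
Here: gcd(a,b)=1 and lcm(a,b)=85, i.e. a*b=85 with a,b coprime.
Pairs found: (1,85), (5,17), (17,5), (85,1)
Total ordered pairs: 4


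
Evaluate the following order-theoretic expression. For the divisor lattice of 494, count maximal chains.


A maximal chain goes from the minimum element to a maximal element via cover relations.
Counting all min-to-max paths in the cover graph.
Total maximal chains: 6


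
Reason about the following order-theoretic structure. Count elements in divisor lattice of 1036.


Divisors of 1036: [1, 2, 4, 7, 14, 28, 37, 74, 148, 259, 518, 1036]
Count: 12


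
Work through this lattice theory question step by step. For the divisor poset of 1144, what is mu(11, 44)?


In a divisor lattice, mu(a,b) = mu(b/a) where mu is the classical Mobius function.
b/a = 44/11 = 4
Prime factorization of 4: primes [2]
4 is not squarefree, so mu(4) = 0


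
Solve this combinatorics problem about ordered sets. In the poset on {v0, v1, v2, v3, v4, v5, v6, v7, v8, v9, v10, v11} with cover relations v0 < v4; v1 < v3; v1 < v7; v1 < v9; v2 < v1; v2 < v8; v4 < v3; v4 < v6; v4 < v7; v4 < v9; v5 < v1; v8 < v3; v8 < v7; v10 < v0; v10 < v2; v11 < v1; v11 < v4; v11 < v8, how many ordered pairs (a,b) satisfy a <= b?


The order relation is {(a,b) : a <= b}, reflexive so it includes (a,a).
Examples: (v0,v0), (v0,v3), (v0,v4), (v0,v6), (v0,v7), ...
Total ordered pairs: 51


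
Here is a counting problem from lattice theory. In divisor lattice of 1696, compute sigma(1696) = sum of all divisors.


sigma(n) = sum of divisors.
Divisors of 1696: [1, 2, 4, 8, 16, 32, 53, 106, 212, 424, 848, 1696]
Sum = 3402


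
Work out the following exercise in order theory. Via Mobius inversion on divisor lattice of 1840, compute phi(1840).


phi(n) = n * prod_{p|n} (1 - 1/p).
Prime divisors of 1840: [2, 5, 23]
phi(1840) = 1840 * (1 - 1/2) * (1 - 1/5) * (1 - 1/23)
phi(1840) = 704


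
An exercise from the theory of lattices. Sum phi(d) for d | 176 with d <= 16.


Divisors of 176 up to 16: [1, 2, 4, 8, 11, 16]
phi values: [1, 1, 2, 4, 10, 8]
Sum = 26


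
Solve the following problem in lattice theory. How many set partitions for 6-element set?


B(n) = number of set partitions of an n-element set.
B(n) satisfies the recurrence: B(n+1) = sum_k C(n,k)*B(k).
B(6) = 203


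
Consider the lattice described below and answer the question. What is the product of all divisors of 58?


Divisors of 58: [1, 2, 29, 58]
Product = n^(d(n)/2) = 58^(4/2)
Product = 3364


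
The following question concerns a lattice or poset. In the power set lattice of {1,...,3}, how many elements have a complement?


An element a is complemented if some b has a meet b = bottom, a join b = top.
every subset A has complement S\A, so all elements are complemented.
Complemented elements: {}, {1}, {2}, {3}, {1,2}, {1,3}, ... (2 more)
Count: 8


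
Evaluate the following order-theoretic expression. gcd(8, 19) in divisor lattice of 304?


Meet=gcd.
gcd(8,19)=1


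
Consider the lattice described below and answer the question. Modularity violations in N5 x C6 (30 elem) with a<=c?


Modular law: if a <= c then a v (b ^ c) = (a v b) ^ c.
Check all triples (a,b,c) with a <= c among 30 elements.
  e.g. a=(a,0), b=(c,0), c=(b,0): lhs=(a,0) != rhs=(b,0)
  e.g. a=(a,0), b=(c,1), c=(b,0): lhs=(a,0) != rhs=(b,0)
Total violating triples: 126


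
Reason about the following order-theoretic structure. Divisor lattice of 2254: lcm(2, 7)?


Join=lcm.
gcd(2,7)=1
lcm=14


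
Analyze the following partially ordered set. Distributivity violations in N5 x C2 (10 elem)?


Distributive law: a ^ (b v c) = (a ^ b) v (a ^ c).
Check all 10^3 = 1000 ordered triples (a,b,c).
  e.g. a=(b,0), b=(a,0), c=(c,0): lhs=(b,0) != rhs=(a,0)
  e.g. a=(b,0), b=(a,0), c=(c,1): lhs=(b,0) != rhs=(a,0)
Total violating triples: 16


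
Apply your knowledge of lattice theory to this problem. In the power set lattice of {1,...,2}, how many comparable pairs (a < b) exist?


A comparable pair {a,b} has a < b or b < a in the order.
Count unordered pairs where one element is strictly below the other.
Examples: {{},{1}}, {{},{2}}, {{},{1,2}}, {{1},{1,2}}, ...
Total comparable pairs: 5


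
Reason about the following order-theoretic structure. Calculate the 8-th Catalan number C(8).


C(n) = C(2n, n) / (n+1).
C(16, 8) = 12870
C(8) = 12870 / 9 = 1430


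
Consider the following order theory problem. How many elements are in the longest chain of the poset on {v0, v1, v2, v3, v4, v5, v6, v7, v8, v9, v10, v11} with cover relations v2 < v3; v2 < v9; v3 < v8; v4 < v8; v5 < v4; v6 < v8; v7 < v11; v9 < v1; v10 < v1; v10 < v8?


A chain is a totally ordered subset; we count the number of elements in a maximum chain.
Compute, for each element x, the size of the longest chain ending at x:
  v0: 1
  v2: 1
  v5: 1
  v6: 1
  v7: 1
  v10: 1
  ...
A maximum chain: v2 < v9 < v1
Number of elements in the longest chain: 3


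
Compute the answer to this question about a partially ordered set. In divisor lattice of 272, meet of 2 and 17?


In a divisor lattice, meet = gcd (greatest common divisor).
By Euclidean algorithm or factoring: gcd(2,17) = 1


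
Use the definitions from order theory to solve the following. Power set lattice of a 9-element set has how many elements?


Power set = 2^n.
2^9 = 512
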